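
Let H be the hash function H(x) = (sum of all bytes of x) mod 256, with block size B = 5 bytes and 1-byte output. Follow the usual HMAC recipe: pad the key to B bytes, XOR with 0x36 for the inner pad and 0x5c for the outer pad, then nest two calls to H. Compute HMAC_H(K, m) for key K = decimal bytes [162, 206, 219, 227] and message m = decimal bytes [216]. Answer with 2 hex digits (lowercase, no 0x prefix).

Key decimal bytes [162, 206, 219, 227] = a2 ce db e3 is 4 bytes ≤ B = 5; zero-pad to 5 bytes: K' = a2 ce db e3 00.
K' ⊕ ipad = 94 f8 ed d5 36.  K' ⊕ opad = fe 92 87 bf 5c.
Inner input = (K'⊕ipad) ∥ m = 94 f8 ed d5 36 ∥ d8.
Inner hash: sum = 148+248+237+213+54+216 = 1116; mod 256 = 92 → 5c.
Outer input = (K'⊕opad) ∥ inner = fe 92 87 bf 5c ∥ 5c.
Outer hash (tag): sum = 254+146+135+191+92+92 = 910; mod 256 = 142 → 8e.

8e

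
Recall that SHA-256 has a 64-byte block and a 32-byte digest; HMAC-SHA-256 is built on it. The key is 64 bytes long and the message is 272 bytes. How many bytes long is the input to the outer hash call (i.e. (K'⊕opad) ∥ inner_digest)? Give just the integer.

96

Key is 64 ≤ 64 bytes, zero-padded: |K'| = 64.
Outer input = (K'⊕opad) ∥ H(inner) → 64 + 32 = 96 bytes.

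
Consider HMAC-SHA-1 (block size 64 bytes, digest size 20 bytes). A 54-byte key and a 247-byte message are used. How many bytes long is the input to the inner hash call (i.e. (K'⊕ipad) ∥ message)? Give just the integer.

311

Key is 54 ≤ 64 bytes, zero-padded: |K'| = 64.
Inner input = (K'⊕ipad) ∥ m → 64 + 247 = 311 bytes.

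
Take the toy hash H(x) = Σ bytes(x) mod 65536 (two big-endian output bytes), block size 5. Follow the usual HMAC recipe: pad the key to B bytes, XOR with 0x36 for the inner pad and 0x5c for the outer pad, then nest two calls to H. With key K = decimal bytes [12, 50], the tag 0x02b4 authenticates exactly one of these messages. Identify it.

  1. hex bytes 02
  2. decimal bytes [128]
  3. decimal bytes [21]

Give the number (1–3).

1

Key decimal bytes [12, 50] = 0c 32 is 2 bytes ≤ B = 5; zero-pad to 5 bytes: K' = 0c 32 00 00 00.
K' ⊕ ipad = 3a 04 36 36 36; K' ⊕ opad = 50 6e 5c 5c 5c.
m1: inner = H(3a 04 36 36 36 02) = 00 e2; tag = H(50 6e 5c 5c 5c 00 e2) = 02b4 ← matches
m2: inner = H(3a 04 36 36 36 80) = 01 60; tag = H(50 6e 5c 5c 5c 01 60) = 0233
m3: inner = H(3a 04 36 36 36 15) = 00 f5; tag = H(50 6e 5c 5c 5c 00 f5) = 02c7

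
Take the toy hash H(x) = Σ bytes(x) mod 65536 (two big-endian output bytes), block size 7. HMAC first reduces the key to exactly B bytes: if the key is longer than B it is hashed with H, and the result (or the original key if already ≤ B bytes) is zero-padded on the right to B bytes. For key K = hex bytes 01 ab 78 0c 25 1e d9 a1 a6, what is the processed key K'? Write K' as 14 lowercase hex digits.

03930000000000

|K| = 9 > B = 7, so first hash the key.
H(K): sum = 1+171+120+12+37+30+217+161+166 = 915 → 03 93.
Zero-pad H(K) = 03 93 to 7 bytes: K' = 03 93 00 00 00 00 00.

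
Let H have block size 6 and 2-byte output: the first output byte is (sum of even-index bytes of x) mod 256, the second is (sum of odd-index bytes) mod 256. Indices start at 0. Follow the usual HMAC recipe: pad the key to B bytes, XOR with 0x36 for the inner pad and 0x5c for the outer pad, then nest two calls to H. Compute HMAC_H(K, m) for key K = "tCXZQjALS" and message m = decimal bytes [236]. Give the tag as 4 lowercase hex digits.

8498

Key "tCXZQjALS" = 74 43 58 5a 51 6a 41 4c 53 is 9 bytes > B = 6, so hash it first: H(key) = b1 53, then zero-pad to 6 bytes: K' = b1 53 00 00 00 00.
K' ⊕ ipad = 87 65 36 36 36 36.  K' ⊕ opad = ed 0f 5c 5c 5c 5c.
Inner input = (K'⊕ipad) ∥ m = 87 65 36 36 36 36 ∥ ec.
Inner hash: even-index sum = 479 mod 256 = 223; odd-index sum = 209 mod 256 = 209 → df d1.
Outer input = (K'⊕opad) ∥ inner = ed 0f 5c 5c 5c 5c ∥ df d1.
Outer hash (tag): even-index sum = 644 mod 256 = 132; odd-index sum = 408 mod 256 = 152 → 84 98.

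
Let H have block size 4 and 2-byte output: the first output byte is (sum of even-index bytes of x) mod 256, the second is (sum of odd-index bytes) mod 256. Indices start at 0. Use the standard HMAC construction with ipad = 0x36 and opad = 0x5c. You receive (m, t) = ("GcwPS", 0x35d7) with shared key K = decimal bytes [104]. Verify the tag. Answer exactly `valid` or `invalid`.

valid

Key decimal bytes [104] = 68 is 1 byte ≤ B = 4; zero-pad to 4 bytes: K' = 68 00 00 00.
K' ⊕ ipad = 5e 36 36 36; K' ⊕ opad = 34 5c 5c 5c.
Inner hash: even-index sum = 421 mod 256 = 165; odd-index sum = 287 mod 256 = 31 → a5 1f.
Outer hash (recomputed tag): even-index sum = 309 mod 256 = 53; odd-index sum = 215 mod 256 = 215 → 35 d7.
Recomputed tag = 35d7; claimed = 35d7 → match.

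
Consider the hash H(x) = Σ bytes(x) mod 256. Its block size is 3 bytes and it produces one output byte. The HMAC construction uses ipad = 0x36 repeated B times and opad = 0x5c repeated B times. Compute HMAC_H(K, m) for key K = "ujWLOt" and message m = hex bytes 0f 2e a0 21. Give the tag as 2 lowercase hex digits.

Key "ujWLOt" = 75 6a 57 4c 4f 74 is 6 bytes > B = 3, so hash it first: H(key) = 45, then zero-pad to 3 bytes: K' = 45 00 00.
K' ⊕ ipad = 73 36 36.  K' ⊕ opad = 19 5c 5c.
Inner input = (K'⊕ipad) ∥ m = 73 36 36 ∥ 0f 2e a0 21.
Inner hash: sum = 115+54+54+15+46+160+33 = 477; mod 256 = 221 → dd.
Outer input = (K'⊕opad) ∥ inner = 19 5c 5c ∥ dd.
Outer hash (tag): sum = 25+92+92+221 = 430; mod 256 = 174 → ae.

ae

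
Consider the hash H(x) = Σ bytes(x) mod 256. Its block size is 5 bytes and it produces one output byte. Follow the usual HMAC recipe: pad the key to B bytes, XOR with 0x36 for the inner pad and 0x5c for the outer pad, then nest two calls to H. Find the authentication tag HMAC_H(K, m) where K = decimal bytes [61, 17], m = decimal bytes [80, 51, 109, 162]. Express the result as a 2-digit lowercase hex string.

28

Key decimal bytes [61, 17] = 3d 11 is 2 bytes ≤ B = 5; zero-pad to 5 bytes: K' = 3d 11 00 00 00.
K' ⊕ ipad = 0b 27 36 36 36.  K' ⊕ opad = 61 4d 5c 5c 5c.
Inner input = (K'⊕ipad) ∥ m = 0b 27 36 36 36 ∥ 50 33 6d a2.
Inner hash: sum = 11+39+54+54+54+80+51+109+162 = 614; mod 256 = 102 → 66.
Outer input = (K'⊕opad) ∥ inner = 61 4d 5c 5c 5c ∥ 66.
Outer hash (tag): sum = 97+77+92+92+92+102 = 552; mod 256 = 40 → 28.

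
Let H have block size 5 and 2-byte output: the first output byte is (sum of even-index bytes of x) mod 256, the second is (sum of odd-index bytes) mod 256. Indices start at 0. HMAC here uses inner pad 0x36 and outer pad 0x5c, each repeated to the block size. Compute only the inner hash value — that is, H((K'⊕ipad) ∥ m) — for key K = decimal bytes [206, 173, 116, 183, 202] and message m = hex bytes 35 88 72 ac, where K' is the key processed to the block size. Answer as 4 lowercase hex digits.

6ac3

Key decimal bytes [206, 173, 116, 183, 202] = ce ad 74 b7 ca is exactly B = 5 bytes: K' = ce ad 74 b7 ca.
K' ⊕ ipad = f8 9b 42 81 fc.
Inner input = f8 9b 42 81 fc ∥ 35 88 72 ac.
Inner hash: even-index sum = 874 mod 256 = 106; odd-index sum = 451 mod 256 = 195 → 6a c3.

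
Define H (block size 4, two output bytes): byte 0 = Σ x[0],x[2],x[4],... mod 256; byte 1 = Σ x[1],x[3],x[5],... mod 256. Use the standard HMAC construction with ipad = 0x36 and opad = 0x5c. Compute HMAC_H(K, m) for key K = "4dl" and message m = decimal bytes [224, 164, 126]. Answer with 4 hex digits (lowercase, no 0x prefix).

52c0

Key "4dl" = 34 64 6c is 3 bytes ≤ B = 4; zero-pad to 4 bytes: K' = 34 64 6c 00.
K' ⊕ ipad = 02 52 5a 36.  K' ⊕ opad = 68 38 30 5c.
Inner input = (K'⊕ipad) ∥ m = 02 52 5a 36 ∥ e0 a4 7e.
Inner hash: even-index sum = 442 mod 256 = 186; odd-index sum = 300 mod 256 = 44 → ba 2c.
Outer input = (K'⊕opad) ∥ inner = 68 38 30 5c ∥ ba 2c.
Outer hash (tag): even-index sum = 338 mod 256 = 82; odd-index sum = 192 mod 256 = 192 → 52 c0.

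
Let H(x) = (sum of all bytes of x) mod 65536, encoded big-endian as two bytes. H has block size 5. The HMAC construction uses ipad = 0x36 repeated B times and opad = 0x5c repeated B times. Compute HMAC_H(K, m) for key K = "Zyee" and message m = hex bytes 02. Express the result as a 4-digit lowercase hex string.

Key "Zyee" = 5a 79 65 65 is 4 bytes ≤ B = 5; zero-pad to 5 bytes: K' = 5a 79 65 65 00.
K' ⊕ ipad = 6c 4f 53 53 36.  K' ⊕ opad = 06 25 39 39 5c.
Inner input = (K'⊕ipad) ∥ m = 6c 4f 53 53 36 ∥ 02.
Inner hash: sum = 108+79+83+83+54+2 = 409 → 01 99.
Outer input = (K'⊕opad) ∥ inner = 06 25 39 39 5c ∥ 01 99.
Outer hash (tag): sum = 6+37+57+57+92+1+153 = 403 → 01 93.

0193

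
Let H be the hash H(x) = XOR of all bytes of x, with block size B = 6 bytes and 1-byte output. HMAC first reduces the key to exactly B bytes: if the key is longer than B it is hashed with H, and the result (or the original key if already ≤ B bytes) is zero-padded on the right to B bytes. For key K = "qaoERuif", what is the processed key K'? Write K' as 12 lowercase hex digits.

120000000000

|K| = 8 > B = 6, so first hash the key.
H(K): XOR 71⊕61⊕6f⊕45⊕52⊕75⊕69⊕66 = 12.
Zero-pad H(K) = 12 to 6 bytes: K' = 12 00 00 00 00 00.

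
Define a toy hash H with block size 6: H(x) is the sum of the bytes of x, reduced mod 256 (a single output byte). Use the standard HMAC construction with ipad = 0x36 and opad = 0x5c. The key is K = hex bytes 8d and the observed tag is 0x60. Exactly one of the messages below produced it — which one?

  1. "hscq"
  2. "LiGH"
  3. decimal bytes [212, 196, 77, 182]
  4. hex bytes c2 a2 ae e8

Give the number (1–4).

4

Key hex bytes 8d is 1 byte ≤ B = 6; zero-pad to 6 bytes: K' = 8d 00 00 00 00 00.
K' ⊕ ipad = bb 36 36 36 36 36; K' ⊕ opad = d1 5c 5c 5c 5c 5c.
m1: inner = H(bb 36 36 36 36 36 68 73 63 71) = 78; tag = H(d1 5c 5c 5c 5c 5c 78) = 15
m2: inner = H(bb 36 36 36 36 36 4c 69 47 48) = 0d; tag = H(d1 5c 5c 5c 5c 5c 0d) = aa
m3: inner = H(bb 36 36 36 36 36 d4 c4 4d b6) = 64; tag = H(d1 5c 5c 5c 5c 5c 64) = 01
m4: inner = H(bb 36 36 36 36 36 c2 a2 ae e8) = c3; tag = H(d1 5c 5c 5c 5c 5c c3) = 60 ← matches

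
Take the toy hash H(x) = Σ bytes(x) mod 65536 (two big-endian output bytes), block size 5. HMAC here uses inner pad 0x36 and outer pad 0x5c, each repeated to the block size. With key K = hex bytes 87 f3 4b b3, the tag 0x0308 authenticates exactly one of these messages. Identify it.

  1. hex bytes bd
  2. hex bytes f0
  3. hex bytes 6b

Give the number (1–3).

Key hex bytes 87 f3 4b b3 is 4 bytes ≤ B = 5; zero-pad to 5 bytes: K' = 87 f3 4b b3 00.
K' ⊕ ipad = b1 c5 7d 85 36; K' ⊕ opad = db af 17 ef 5c.
m1: inner = H(b1 c5 7d 85 36 bd) = 03 6b; tag = H(db af 17 ef 5c 03 6b) = 035a
m2: inner = H(b1 c5 7d 85 36 f0) = 03 9e; tag = H(db af 17 ef 5c 03 9e) = 038d
m3: inner = H(b1 c5 7d 85 36 6b) = 03 19; tag = H(db af 17 ef 5c 03 19) = 0308 ← matches

3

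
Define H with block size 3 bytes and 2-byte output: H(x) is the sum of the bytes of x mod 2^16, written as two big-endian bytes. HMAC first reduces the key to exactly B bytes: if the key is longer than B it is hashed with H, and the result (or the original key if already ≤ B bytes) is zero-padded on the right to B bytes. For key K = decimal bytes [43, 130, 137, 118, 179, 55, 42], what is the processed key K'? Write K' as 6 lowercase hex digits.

02c000

|K| = 7 > B = 3, so first hash the key.
H(K): sum = 43+130+137+118+179+55+42 = 704 → 02 c0.
Zero-pad H(K) = 02 c0 to 3 bytes: K' = 02 c0 00.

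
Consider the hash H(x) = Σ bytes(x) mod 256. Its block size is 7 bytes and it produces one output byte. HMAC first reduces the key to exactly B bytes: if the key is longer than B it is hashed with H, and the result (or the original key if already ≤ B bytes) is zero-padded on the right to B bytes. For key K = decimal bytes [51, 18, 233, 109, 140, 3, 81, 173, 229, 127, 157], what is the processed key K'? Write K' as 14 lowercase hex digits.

|K| = 11 > B = 7, so first hash the key.
H(K): sum = 51+18+233+109+140+3+81+173+229+127+157 = 1321; mod 256 = 41 → 29.
Zero-pad H(K) = 29 to 7 bytes: K' = 29 00 00 00 00 00 00.

29000000000000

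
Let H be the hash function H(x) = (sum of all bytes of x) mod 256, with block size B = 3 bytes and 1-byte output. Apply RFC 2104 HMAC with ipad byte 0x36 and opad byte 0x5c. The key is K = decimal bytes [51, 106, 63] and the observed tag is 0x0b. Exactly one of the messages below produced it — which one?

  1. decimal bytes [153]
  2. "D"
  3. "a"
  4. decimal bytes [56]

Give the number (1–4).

Key decimal bytes [51, 106, 63] = 33 6a 3f is exactly B = 3 bytes: K' = 33 6a 3f.
K' ⊕ ipad = 05 5c 09; K' ⊕ opad = 6f 36 63.
m1: inner = H(05 5c 09 99) = 03; tag = H(6f 36 63 03) = 0b ← matches
m2: inner = H(05 5c 09 44) = ae; tag = H(6f 36 63 ae) = b6
m3: inner = H(05 5c 09 61) = cb; tag = H(6f 36 63 cb) = d3
m4: inner = H(05 5c 09 38) = a2; tag = H(6f 36 63 a2) = aa

1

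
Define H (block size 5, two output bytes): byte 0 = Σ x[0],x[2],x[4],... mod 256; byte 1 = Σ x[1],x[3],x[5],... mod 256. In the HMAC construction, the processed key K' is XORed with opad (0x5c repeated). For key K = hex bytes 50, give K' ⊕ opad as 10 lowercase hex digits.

Key hex bytes 50 is 1 byte ≤ B = 5; zero-pad to 5 bytes: K' = 50 00 00 00 00.
XOR each byte with 0x5c: 50⊕5c=0c, 00⊕5c=5c, 00⊕5c=5c, 00⊕5c=5c, 00⊕5c=5c.

0c5c5c5c5c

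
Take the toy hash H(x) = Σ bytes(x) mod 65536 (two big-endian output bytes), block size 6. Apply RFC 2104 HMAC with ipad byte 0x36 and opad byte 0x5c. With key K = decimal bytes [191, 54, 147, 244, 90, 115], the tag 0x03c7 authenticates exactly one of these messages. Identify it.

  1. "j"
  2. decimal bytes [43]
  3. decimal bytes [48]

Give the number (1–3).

Key decimal bytes [191, 54, 147, 244, 90, 115] = bf 36 93 f4 5a 73 is exactly B = 6 bytes: K' = bf 36 93 f4 5a 73.
K' ⊕ ipad = 89 00 a5 c2 6c 45; K' ⊕ opad = e3 6a cf a8 06 2f.
m1: inner = H(89 00 a5 c2 6c 45 6a) = 03 0b; tag = H(e3 6a cf a8 06 2f 03 0b) = 0307
m2: inner = H(89 00 a5 c2 6c 45 2b) = 02 cc; tag = H(e3 6a cf a8 06 2f 02 cc) = 03c7 ← matches
m3: inner = H(89 00 a5 c2 6c 45 30) = 02 d1; tag = H(e3 6a cf a8 06 2f 02 d1) = 03cc

2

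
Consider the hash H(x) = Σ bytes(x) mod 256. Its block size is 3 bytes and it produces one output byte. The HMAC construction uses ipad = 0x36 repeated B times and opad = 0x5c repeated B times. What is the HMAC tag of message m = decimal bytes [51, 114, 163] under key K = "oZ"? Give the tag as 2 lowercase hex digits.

Key "oZ" = 6f 5a is 2 bytes ≤ B = 3; zero-pad to 3 bytes: K' = 6f 5a 00.
K' ⊕ ipad = 59 6c 36.  K' ⊕ opad = 33 06 5c.
Inner input = (K'⊕ipad) ∥ m = 59 6c 36 ∥ 33 72 a3.
Inner hash: sum = 89+108+54+51+114+163 = 579; mod 256 = 67 → 43.
Outer input = (K'⊕opad) ∥ inner = 33 06 5c ∥ 43.
Outer hash (tag): sum = 51+6+92+67 = 216 → d8.

d8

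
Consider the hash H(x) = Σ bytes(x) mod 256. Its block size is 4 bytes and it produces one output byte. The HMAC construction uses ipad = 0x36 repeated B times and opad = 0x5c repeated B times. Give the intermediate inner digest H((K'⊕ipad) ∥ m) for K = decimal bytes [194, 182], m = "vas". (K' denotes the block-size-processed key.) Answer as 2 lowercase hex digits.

Key decimal bytes [194, 182] = c2 b6 is 2 bytes ≤ B = 4; zero-pad to 4 bytes: K' = c2 b6 00 00.
K' ⊕ ipad = f4 80 36 36.
Inner input = f4 80 36 36 ∥ 76 61 73.
Inner hash: sum = 244+128+54+54+118+97+115 = 810; mod 256 = 42 → 2a.

2a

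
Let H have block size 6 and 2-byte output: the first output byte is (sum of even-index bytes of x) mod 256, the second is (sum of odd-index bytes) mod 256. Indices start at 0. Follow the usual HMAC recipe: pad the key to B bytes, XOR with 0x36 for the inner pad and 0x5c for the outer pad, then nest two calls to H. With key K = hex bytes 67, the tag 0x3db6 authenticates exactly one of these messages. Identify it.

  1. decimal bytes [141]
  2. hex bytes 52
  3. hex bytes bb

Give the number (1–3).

Key hex bytes 67 is 1 byte ≤ B = 6; zero-pad to 6 bytes: K' = 67 00 00 00 00 00.
K' ⊕ ipad = 51 36 36 36 36 36; K' ⊕ opad = 3b 5c 5c 5c 5c 5c.
m1: inner = H(51 36 36 36 36 36 8d) = 4a a2; tag = H(3b 5c 5c 5c 5c 5c 4a a2) = 3db6 ← matches
m2: inner = H(51 36 36 36 36 36 52) = 0f a2; tag = H(3b 5c 5c 5c 5c 5c 0f a2) = 02b6
m3: inner = H(51 36 36 36 36 36 bb) = 78 a2; tag = H(3b 5c 5c 5c 5c 5c 78 a2) = 6bb6

1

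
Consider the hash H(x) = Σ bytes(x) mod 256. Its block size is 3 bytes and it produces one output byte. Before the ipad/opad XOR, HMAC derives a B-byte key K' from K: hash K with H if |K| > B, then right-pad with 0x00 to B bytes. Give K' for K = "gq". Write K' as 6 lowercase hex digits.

Key "gq" = 67 71 is 2 bytes ≤ B = 3; zero-pad to 3 bytes: K' = 67 71 00.

677100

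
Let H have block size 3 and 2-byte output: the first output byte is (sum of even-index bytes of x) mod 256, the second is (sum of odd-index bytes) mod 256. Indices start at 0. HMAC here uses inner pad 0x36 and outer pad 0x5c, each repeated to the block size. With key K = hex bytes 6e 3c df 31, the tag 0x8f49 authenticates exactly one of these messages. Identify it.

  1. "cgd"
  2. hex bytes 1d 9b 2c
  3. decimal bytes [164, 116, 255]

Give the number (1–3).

Key hex bytes 6e 3c df 31 is 4 bytes > B = 3, so hash it first: H(key) = 4d 6d, then zero-pad to 3 bytes: K' = 4d 6d 00.
K' ⊕ ipad = 7b 5b 36; K' ⊕ opad = 11 31 5c.
m1: inner = H(7b 5b 36 63 67 64) = 18 22; tag = H(11 31 5c 18 22) = 8f49 ← matches
m2: inner = H(7b 5b 36 1d 9b 2c) = 4c a4; tag = H(11 31 5c 4c a4) = 117d
m3: inner = H(7b 5b 36 a4 74 ff) = 25 fe; tag = H(11 31 5c 25 fe) = 6b56

1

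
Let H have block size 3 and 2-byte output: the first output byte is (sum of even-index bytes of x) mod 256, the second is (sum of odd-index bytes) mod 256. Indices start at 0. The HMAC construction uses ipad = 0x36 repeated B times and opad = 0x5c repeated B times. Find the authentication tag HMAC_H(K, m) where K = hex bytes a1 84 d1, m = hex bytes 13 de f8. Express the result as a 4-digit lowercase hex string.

4734

Key hex bytes a1 84 d1 is exactly B = 3 bytes: K' = a1 84 d1.
K' ⊕ ipad = 97 b2 e7.  K' ⊕ opad = fd d8 8d.
Inner input = (K'⊕ipad) ∥ m = 97 b2 e7 ∥ 13 de f8.
Inner hash: even-index sum = 604 mod 256 = 92; odd-index sum = 445 mod 256 = 189 → 5c bd.
Outer input = (K'⊕opad) ∥ inner = fd d8 8d ∥ 5c bd.
Outer hash (tag): even-index sum = 583 mod 256 = 71; odd-index sum = 308 mod 256 = 52 → 47 34.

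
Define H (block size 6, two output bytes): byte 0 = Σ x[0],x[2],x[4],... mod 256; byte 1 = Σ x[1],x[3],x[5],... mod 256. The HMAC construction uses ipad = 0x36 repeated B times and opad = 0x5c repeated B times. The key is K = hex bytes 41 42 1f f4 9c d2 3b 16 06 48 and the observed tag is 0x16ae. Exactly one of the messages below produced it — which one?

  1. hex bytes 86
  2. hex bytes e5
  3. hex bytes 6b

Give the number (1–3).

Key hex bytes 41 42 1f f4 9c d2 3b 16 06 48 is 10 bytes > B = 6, so hash it first: H(key) = 3d 66, then zero-pad to 6 bytes: K' = 3d 66 00 00 00 00.
K' ⊕ ipad = 0b 50 36 36 36 36; K' ⊕ opad = 61 3a 5c 5c 5c 5c.
m1: inner = H(0b 50 36 36 36 36 86) = fd bc; tag = H(61 3a 5c 5c 5c 5c fd bc) = 16ae ← matches
m2: inner = H(0b 50 36 36 36 36 e5) = 5c bc; tag = H(61 3a 5c 5c 5c 5c 5c bc) = 75ae
m3: inner = H(0b 50 36 36 36 36 6b) = e2 bc; tag = H(61 3a 5c 5c 5c 5c e2 bc) = fbae

1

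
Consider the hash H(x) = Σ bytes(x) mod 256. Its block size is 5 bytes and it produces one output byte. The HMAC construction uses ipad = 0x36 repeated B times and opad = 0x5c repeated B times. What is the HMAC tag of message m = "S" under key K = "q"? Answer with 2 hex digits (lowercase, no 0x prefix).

0f

Key "q" = 71 is 1 byte ≤ B = 5; zero-pad to 5 bytes: K' = 71 00 00 00 00.
K' ⊕ ipad = 47 36 36 36 36.  K' ⊕ opad = 2d 5c 5c 5c 5c.
Inner input = (K'⊕ipad) ∥ m = 47 36 36 36 36 ∥ 53.
Inner hash: sum = 71+54+54+54+54+83 = 370; mod 256 = 114 → 72.
Outer input = (K'⊕opad) ∥ inner = 2d 5c 5c 5c 5c ∥ 72.
Outer hash (tag): sum = 45+92+92+92+92+114 = 527; mod 256 = 15 → 0f.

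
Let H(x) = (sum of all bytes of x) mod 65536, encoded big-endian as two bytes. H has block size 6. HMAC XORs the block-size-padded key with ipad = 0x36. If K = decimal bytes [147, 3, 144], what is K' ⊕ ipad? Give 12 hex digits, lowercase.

Key decimal bytes [147, 3, 144] = 93 03 90 is 3 bytes ≤ B = 6; zero-pad to 6 bytes: K' = 93 03 90 00 00 00.
XOR each byte with 0x36: 93⊕36=a5, 03⊕36=35, 90⊕36=a6, 00⊕36=36, 00⊕36=36, 00⊕36=36.

a535a6363636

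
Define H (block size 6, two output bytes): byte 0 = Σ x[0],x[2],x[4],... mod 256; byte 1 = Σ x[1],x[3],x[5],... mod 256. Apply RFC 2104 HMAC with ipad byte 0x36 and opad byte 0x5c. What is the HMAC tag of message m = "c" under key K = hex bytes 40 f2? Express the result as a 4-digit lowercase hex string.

1996

Key hex bytes 40 f2 is 2 bytes ≤ B = 6; zero-pad to 6 bytes: K' = 40 f2 00 00 00 00.
K' ⊕ ipad = 76 c4 36 36 36 36.  K' ⊕ opad = 1c ae 5c 5c 5c 5c.
Inner input = (K'⊕ipad) ∥ m = 76 c4 36 36 36 36 ∥ 63.
Inner hash: even-index sum = 325 mod 256 = 69; odd-index sum = 304 mod 256 = 48 → 45 30.
Outer input = (K'⊕opad) ∥ inner = 1c ae 5c 5c 5c 5c ∥ 45 30.
Outer hash (tag): even-index sum = 281 mod 256 = 25; odd-index sum = 406 mod 256 = 150 → 19 96.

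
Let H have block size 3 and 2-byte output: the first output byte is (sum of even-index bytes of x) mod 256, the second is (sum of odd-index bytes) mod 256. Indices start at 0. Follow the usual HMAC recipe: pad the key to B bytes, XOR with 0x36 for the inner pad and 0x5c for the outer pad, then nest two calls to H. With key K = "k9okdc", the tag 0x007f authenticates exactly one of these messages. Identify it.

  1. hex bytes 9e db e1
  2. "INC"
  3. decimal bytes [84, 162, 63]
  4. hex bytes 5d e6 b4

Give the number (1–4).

Key "k9okdc" = 6b 39 6f 6b 64 63 is 6 bytes > B = 3, so hash it first: H(key) = 3e 07, then zero-pad to 3 bytes: K' = 3e 07 00.
K' ⊕ ipad = 08 31 36; K' ⊕ opad = 62 5b 5c.
m1: inner = H(08 31 36 9e db e1) = 19 b0; tag = H(62 5b 5c 19 b0) = 6e74
m2: inner = H(08 31 36 49 4e 43) = 8c bd; tag = H(62 5b 5c 8c bd) = 7be7
m3: inner = H(08 31 36 54 a2 3f) = e0 c4; tag = H(62 5b 5c e0 c4) = 823b
m4: inner = H(08 31 36 5d e6 b4) = 24 42; tag = H(62 5b 5c 24 42) = 007f ← matches

4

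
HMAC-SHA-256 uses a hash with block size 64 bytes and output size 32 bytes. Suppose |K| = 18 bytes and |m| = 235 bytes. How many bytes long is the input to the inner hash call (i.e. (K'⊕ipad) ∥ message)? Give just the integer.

Key is 18 ≤ 64 bytes, zero-padded: |K'| = 64.
Inner input = (K'⊕ipad) ∥ m → 64 + 235 = 299 bytes.

299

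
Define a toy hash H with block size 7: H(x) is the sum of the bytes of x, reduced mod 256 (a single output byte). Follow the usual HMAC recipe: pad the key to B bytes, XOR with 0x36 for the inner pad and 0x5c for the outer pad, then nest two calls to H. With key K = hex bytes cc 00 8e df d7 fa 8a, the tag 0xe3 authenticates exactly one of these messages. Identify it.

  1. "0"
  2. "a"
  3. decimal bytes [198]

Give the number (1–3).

2

Key hex bytes cc 00 8e df d7 fa 8a is exactly B = 7 bytes: K' = cc 00 8e df d7 fa 8a.
K' ⊕ ipad = fa 36 b8 e9 e1 cc bc; K' ⊕ opad = 90 5c d2 83 8b a6 d6.
m1: inner = H(fa 36 b8 e9 e1 cc bc 30) = 6a; tag = H(90 5c d2 83 8b a6 d6 6a) = b2
m2: inner = H(fa 36 b8 e9 e1 cc bc 61) = 9b; tag = H(90 5c d2 83 8b a6 d6 9b) = e3 ← matches
m3: inner = H(fa 36 b8 e9 e1 cc bc c6) = 00; tag = H(90 5c d2 83 8b a6 d6 00) = 48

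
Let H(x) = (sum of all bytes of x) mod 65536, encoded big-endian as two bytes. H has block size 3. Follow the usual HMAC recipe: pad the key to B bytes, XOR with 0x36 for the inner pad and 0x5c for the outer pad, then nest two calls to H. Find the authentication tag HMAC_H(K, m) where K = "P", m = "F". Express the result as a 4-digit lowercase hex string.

Key "P" = 50 is 1 byte ≤ B = 3; zero-pad to 3 bytes: K' = 50 00 00.
K' ⊕ ipad = 66 36 36.  K' ⊕ opad = 0c 5c 5c.
Inner input = (K'⊕ipad) ∥ m = 66 36 36 ∥ 46.
Inner hash: sum = 102+54+54+70 = 280 → 01 18.
Outer input = (K'⊕opad) ∥ inner = 0c 5c 5c ∥ 01 18.
Outer hash (tag): sum = 12+92+92+1+24 = 221 → 00 dd.

00dd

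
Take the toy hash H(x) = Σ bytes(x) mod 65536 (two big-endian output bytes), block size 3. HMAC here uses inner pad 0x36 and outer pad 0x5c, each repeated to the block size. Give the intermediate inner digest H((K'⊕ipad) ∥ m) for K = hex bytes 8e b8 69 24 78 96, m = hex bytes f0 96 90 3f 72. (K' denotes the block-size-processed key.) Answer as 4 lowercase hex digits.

Key hex bytes 8e b8 69 24 78 96 is 6 bytes > B = 3, so hash it first: H(key) = 02 e1, then zero-pad to 3 bytes: K' = 02 e1 00.
K' ⊕ ipad = 34 d7 36.
Inner input = 34 d7 36 ∥ f0 96 90 3f 72.
Inner hash: sum = 52+215+54+240+150+144+63+114 = 1032 → 04 08.

0408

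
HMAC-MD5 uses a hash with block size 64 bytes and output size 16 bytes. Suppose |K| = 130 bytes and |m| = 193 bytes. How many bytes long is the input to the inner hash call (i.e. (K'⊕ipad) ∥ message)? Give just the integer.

Key is 130 > 64 bytes, so it is hashed to 16 bytes then zero-padded to 64: |K'| = 64.
Inner input = (K'⊕ipad) ∥ m → 64 + 193 = 257 bytes.

257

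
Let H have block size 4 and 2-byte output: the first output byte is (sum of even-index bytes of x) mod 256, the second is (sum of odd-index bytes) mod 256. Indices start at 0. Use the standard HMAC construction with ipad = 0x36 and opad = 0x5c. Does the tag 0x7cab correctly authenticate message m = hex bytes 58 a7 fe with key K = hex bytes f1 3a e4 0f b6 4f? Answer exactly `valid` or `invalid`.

Key hex bytes f1 3a e4 0f b6 4f is 6 bytes > B = 4, so hash it first: H(key) = 8b 98, then zero-pad to 4 bytes: K' = 8b 98 00 00.
K' ⊕ ipad = bd ae 36 36; K' ⊕ opad = d7 c4 5c 5c.
Inner hash: even-index sum = 585 mod 256 = 73; odd-index sum = 395 mod 256 = 139 → 49 8b.
Outer hash (recomputed tag): even-index sum = 380 mod 256 = 124; odd-index sum = 427 mod 256 = 171 → 7c ab.
Recomputed tag = 7cab; claimed = 7cab → match.

valid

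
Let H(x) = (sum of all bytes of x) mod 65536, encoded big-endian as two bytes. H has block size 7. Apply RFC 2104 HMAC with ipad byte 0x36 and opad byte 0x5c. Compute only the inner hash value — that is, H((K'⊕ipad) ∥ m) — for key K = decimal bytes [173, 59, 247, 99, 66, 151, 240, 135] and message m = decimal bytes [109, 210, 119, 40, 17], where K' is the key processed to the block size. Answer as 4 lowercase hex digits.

Key decimal bytes [173, 59, 247, 99, 66, 151, 240, 135] = ad 3b f7 63 42 97 f0 87 is 8 bytes > B = 7, so hash it first: H(key) = 04 92, then zero-pad to 7 bytes: K' = 04 92 00 00 00 00 00.
K' ⊕ ipad = 32 a4 36 36 36 36 36.
Inner input = 32 a4 36 36 36 36 36 ∥ 6d d2 77 28 11.
Inner hash: sum = 50+164+54+54+54+54+54+109+210+119+40+17 = 979 → 03 d3.

03d3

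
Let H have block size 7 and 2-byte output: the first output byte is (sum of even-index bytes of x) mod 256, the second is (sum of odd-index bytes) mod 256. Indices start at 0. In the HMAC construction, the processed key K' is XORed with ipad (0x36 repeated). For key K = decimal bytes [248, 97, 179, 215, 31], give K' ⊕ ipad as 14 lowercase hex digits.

Key decimal bytes [248, 97, 179, 215, 31] = f8 61 b3 d7 1f is 5 bytes ≤ B = 7; zero-pad to 7 bytes: K' = f8 61 b3 d7 1f 00 00.
XOR each byte with 0x36: f8⊕36=ce, 61⊕36=57, b3⊕36=85, d7⊕36=e1, 1f⊕36=29, 00⊕36=36, 00⊕36=36.

ce5785e1293636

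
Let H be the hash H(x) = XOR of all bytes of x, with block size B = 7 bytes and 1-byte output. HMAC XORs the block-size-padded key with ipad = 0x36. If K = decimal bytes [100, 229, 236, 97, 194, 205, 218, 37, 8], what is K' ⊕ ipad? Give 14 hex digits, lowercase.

c2363636363636

Key decimal bytes [100, 229, 236, 97, 194, 205, 218, 37, 8] = 64 e5 ec 61 c2 cd da 25 08 is 9 bytes > B = 7, so hash it first: H(key) = f4, then zero-pad to 7 bytes: K' = f4 00 00 00 00 00 00.
XOR each byte with 0x36: f4⊕36=c2, 00⊕36=36, 00⊕36=36, 00⊕36=36, 00⊕36=36, 00⊕36=36, 00⊕36=36.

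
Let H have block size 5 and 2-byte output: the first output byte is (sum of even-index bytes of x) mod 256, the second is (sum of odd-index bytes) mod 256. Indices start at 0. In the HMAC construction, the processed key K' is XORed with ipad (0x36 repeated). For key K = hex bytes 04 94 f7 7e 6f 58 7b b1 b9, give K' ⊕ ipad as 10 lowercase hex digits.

a82d363636

Key hex bytes 04 94 f7 7e 6f 58 7b b1 b9 is 9 bytes > B = 5, so hash it first: H(key) = 9e 1b, then zero-pad to 5 bytes: K' = 9e 1b 00 00 00.
XOR each byte with 0x36: 9e⊕36=a8, 1b⊕36=2d, 00⊕36=36, 00⊕36=36, 00⊕36=36.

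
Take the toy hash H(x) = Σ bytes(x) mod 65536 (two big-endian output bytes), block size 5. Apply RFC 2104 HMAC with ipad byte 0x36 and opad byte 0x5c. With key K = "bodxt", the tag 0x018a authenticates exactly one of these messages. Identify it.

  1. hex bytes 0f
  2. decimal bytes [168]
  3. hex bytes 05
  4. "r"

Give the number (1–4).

3

Key "bodxt" = 62 6f 64 78 74 is exactly B = 5 bytes: K' = 62 6f 64 78 74.
K' ⊕ ipad = 54 59 52 4e 42; K' ⊕ opad = 3e 33 38 24 28.
m1: inner = H(54 59 52 4e 42 0f) = 01 9e; tag = H(3e 33 38 24 28 01 9e) = 0194
m2: inner = H(54 59 52 4e 42 a8) = 02 37; tag = H(3e 33 38 24 28 02 37) = 012e
m3: inner = H(54 59 52 4e 42 05) = 01 94; tag = H(3e 33 38 24 28 01 94) = 018a ← matches
m4: inner = H(54 59 52 4e 42 72) = 02 01; tag = H(3e 33 38 24 28 02 01) = 00f8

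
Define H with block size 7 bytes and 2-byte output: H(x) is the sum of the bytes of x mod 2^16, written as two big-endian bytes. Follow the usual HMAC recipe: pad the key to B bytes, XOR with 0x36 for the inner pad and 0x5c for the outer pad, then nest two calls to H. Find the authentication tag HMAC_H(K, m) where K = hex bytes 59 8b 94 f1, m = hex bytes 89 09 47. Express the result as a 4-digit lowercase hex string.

Key hex bytes 59 8b 94 f1 is 4 bytes ≤ B = 7; zero-pad to 7 bytes: K' = 59 8b 94 f1 00 00 00.
K' ⊕ ipad = 6f bd a2 c7 36 36 36.  K' ⊕ opad = 05 d7 c8 ad 5c 5c 5c.
Inner input = (K'⊕ipad) ∥ m = 6f bd a2 c7 36 36 36 ∥ 89 09 47.
Inner hash: sum = 111+189+162+199+54+54+54+137+9+71 = 1040 → 04 10.
Outer input = (K'⊕opad) ∥ inner = 05 d7 c8 ad 5c 5c 5c ∥ 04 10.
Outer hash (tag): sum = 5+215+200+173+92+92+92+4+16 = 889 → 03 79.

0379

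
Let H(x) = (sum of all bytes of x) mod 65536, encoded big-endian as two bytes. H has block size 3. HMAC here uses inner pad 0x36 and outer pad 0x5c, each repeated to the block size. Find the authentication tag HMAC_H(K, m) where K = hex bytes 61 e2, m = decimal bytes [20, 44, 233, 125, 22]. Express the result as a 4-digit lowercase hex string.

0177

Key hex bytes 61 e2 is 2 bytes ≤ B = 3; zero-pad to 3 bytes: K' = 61 e2 00.
K' ⊕ ipad = 57 d4 36.  K' ⊕ opad = 3d be 5c.
Inner input = (K'⊕ipad) ∥ m = 57 d4 36 ∥ 14 2c e9 7d 16.
Inner hash: sum = 87+212+54+20+44+233+125+22 = 797 → 03 1d.
Outer input = (K'⊕opad) ∥ inner = 3d be 5c ∥ 03 1d.
Outer hash (tag): sum = 61+190+92+3+29 = 375 → 01 77.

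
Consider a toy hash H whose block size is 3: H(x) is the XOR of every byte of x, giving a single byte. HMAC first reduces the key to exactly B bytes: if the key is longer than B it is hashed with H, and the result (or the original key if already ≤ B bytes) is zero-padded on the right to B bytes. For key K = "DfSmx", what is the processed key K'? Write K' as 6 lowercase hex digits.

|K| = 5 > B = 3, so first hash the key.
H(K): XOR 44⊕66⊕53⊕6d⊕78 = 64.
Zero-pad H(K) = 64 to 3 bytes: K' = 64 00 00.

640000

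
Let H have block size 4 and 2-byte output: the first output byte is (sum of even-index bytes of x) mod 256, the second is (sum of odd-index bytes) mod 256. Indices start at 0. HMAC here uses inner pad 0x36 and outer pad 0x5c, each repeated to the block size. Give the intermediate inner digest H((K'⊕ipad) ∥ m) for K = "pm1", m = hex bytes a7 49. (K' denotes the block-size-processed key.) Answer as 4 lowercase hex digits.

f4da

Key "pm1" = 70 6d 31 is 3 bytes ≤ B = 4; zero-pad to 4 bytes: K' = 70 6d 31 00.
K' ⊕ ipad = 46 5b 07 36.
Inner input = 46 5b 07 36 ∥ a7 49.
Inner hash: even-index sum = 244 mod 256 = 244; odd-index sum = 218 mod 256 = 218 → f4 da.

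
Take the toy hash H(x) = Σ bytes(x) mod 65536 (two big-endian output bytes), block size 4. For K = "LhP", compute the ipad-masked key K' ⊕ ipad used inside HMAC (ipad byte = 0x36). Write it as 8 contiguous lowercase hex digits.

Key "LhP" = 4c 68 50 is 3 bytes ≤ B = 4; zero-pad to 4 bytes: K' = 4c 68 50 00.
XOR each byte with 0x36: 4c⊕36=7a, 68⊕36=5e, 50⊕36=66, 00⊕36=36.

7a5e6636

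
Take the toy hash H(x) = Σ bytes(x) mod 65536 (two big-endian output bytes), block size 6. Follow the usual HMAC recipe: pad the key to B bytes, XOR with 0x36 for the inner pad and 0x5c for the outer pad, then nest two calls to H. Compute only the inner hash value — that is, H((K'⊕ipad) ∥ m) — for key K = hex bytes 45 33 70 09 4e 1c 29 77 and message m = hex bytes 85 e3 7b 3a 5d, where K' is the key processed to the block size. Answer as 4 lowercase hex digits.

Key hex bytes 45 33 70 09 4e 1c 29 77 is 8 bytes > B = 6, so hash it first: H(key) = 01 fb, then zero-pad to 6 bytes: K' = 01 fb 00 00 00 00.
K' ⊕ ipad = 37 cd 36 36 36 36.
Inner input = 37 cd 36 36 36 36 ∥ 85 e3 7b 3a 5d.
Inner hash: sum = 55+205+54+54+54+54+133+227+123+58+93 = 1110 → 04 56.

0456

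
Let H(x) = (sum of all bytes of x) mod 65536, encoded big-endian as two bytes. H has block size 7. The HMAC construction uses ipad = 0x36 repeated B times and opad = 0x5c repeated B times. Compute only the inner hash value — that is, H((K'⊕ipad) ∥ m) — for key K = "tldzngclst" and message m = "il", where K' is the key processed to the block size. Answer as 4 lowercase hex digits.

Key "tldzngclst" = 74 6c 64 7a 6e 67 63 6c 73 74 is 10 bytes > B = 7, so hash it first: H(key) = 04 49, then zero-pad to 7 bytes: K' = 04 49 00 00 00 00 00.
K' ⊕ ipad = 32 7f 36 36 36 36 36.
Inner input = 32 7f 36 36 36 36 36 ∥ 69 6c.
Inner hash: sum = 50+127+54+54+54+54+54+105+108 = 660 → 02 94.

0294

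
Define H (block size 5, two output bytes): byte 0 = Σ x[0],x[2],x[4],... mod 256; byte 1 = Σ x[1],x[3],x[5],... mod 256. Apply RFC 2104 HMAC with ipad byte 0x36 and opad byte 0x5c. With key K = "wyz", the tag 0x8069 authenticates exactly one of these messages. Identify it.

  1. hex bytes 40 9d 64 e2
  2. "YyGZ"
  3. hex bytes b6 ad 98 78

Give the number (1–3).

Key "wyz" = 77 79 7a is 3 bytes ≤ B = 5; zero-pad to 5 bytes: K' = 77 79 7a 00 00.
K' ⊕ ipad = 41 4f 4c 36 36; K' ⊕ opad = 2b 25 26 5c 5c.
m1: inner = H(41 4f 4c 36 36 40 9d 64 e2) = 42 29; tag = H(2b 25 26 5c 5c 42 29) = d6c3
m2: inner = H(41 4f 4c 36 36 59 79 47 5a) = 96 25; tag = H(2b 25 26 5c 5c 96 25) = d217
m3: inner = H(41 4f 4c 36 36 b6 ad 98 78) = e8 d3; tag = H(2b 25 26 5c 5c e8 d3) = 8069 ← matches

3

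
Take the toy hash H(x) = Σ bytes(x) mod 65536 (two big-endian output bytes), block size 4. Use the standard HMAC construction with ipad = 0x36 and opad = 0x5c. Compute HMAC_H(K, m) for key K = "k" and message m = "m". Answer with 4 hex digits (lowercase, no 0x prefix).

01b8

Key "k" = 6b is 1 byte ≤ B = 4; zero-pad to 4 bytes: K' = 6b 00 00 00.
K' ⊕ ipad = 5d 36 36 36.  K' ⊕ opad = 37 5c 5c 5c.
Inner input = (K'⊕ipad) ∥ m = 5d 36 36 36 ∥ 6d.
Inner hash: sum = 93+54+54+54+109 = 364 → 01 6c.
Outer input = (K'⊕opad) ∥ inner = 37 5c 5c 5c ∥ 01 6c.
Outer hash (tag): sum = 55+92+92+92+1+108 = 440 → 01 b8.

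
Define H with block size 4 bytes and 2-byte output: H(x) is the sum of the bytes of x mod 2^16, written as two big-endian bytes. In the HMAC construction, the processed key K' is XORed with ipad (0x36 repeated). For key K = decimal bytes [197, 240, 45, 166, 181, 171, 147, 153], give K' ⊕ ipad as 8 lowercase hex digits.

Key decimal bytes [197, 240, 45, 166, 181, 171, 147, 153] = c5 f0 2d a6 b5 ab 93 99 is 8 bytes > B = 4, so hash it first: H(key) = 05 14, then zero-pad to 4 bytes: K' = 05 14 00 00.
XOR each byte with 0x36: 05⊕36=33, 14⊕36=22, 00⊕36=36, 00⊕36=36.

33223636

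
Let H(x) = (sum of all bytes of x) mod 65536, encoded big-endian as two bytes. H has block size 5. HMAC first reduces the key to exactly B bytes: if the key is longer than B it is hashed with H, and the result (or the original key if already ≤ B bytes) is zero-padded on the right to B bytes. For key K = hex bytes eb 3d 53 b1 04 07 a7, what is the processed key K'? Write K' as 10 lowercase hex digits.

|K| = 7 > B = 5, so first hash the key.
H(K): sum = 235+61+83+177+4+7+167 = 734 → 02 de.
Zero-pad H(K) = 02 de to 5 bytes: K' = 02 de 00 00 00.

02de000000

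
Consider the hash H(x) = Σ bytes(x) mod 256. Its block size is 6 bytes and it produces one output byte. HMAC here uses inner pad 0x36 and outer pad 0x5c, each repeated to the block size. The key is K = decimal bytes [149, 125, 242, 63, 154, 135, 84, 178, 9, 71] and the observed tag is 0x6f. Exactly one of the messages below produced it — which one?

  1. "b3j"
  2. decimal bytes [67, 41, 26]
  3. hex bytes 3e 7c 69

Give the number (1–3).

Key decimal bytes [149, 125, 242, 63, 154, 135, 84, 178, 9, 71] = 95 7d f2 3f 9a 87 54 b2 09 47 is 10 bytes > B = 6, so hash it first: H(key) = ba, then zero-pad to 6 bytes: K' = ba 00 00 00 00 00.
K' ⊕ ipad = 8c 36 36 36 36 36; K' ⊕ opad = e6 5c 5c 5c 5c 5c.
m1: inner = H(8c 36 36 36 36 36 62 33 6a) = 99; tag = H(e6 5c 5c 5c 5c 5c 99) = 4b
m2: inner = H(8c 36 36 36 36 36 43 29 1a) = 20; tag = H(e6 5c 5c 5c 5c 5c 20) = d2
m3: inner = H(8c 36 36 36 36 36 3e 7c 69) = bd; tag = H(e6 5c 5c 5c 5c 5c bd) = 6f ← matches

3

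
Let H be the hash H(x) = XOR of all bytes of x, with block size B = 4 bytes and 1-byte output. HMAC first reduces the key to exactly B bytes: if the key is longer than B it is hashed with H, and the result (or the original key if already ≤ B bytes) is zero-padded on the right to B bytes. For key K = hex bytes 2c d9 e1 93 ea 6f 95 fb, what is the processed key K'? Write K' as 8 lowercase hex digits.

|K| = 8 > B = 4, so first hash the key.
H(K): XOR 2c⊕d9⊕e1⊕93⊕ea⊕6f⊕95⊕fb = 6c.
Zero-pad H(K) = 6c to 4 bytes: K' = 6c 00 00 00.

6c000000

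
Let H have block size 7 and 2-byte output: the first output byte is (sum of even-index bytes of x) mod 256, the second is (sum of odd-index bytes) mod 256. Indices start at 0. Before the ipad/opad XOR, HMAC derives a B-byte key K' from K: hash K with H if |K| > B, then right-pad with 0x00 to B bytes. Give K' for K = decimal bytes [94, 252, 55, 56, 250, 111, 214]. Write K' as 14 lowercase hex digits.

Key decimal bytes [94, 252, 55, 56, 250, 111, 214] = 5e fc 37 38 fa 6f d6 is exactly B = 7 bytes: K' = 5e fc 37 38 fa 6f d6.

5efc3738fa6fd6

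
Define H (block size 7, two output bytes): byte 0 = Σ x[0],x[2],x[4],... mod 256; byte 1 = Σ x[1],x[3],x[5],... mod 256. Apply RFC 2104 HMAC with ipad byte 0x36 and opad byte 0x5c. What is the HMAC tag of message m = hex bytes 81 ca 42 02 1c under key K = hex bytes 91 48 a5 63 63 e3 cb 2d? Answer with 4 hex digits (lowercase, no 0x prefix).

245f

Key hex bytes 91 48 a5 63 63 e3 cb 2d is 8 bytes > B = 7, so hash it first: H(key) = 64 bb, then zero-pad to 7 bytes: K' = 64 bb 00 00 00 00 00.
K' ⊕ ipad = 52 8d 36 36 36 36 36.  K' ⊕ opad = 38 e7 5c 5c 5c 5c 5c.
Inner input = (K'⊕ipad) ∥ m = 52 8d 36 36 36 36 36 ∥ 81 ca 42 02 1c.
Inner hash: even-index sum = 448 mod 256 = 192; odd-index sum = 472 mod 256 = 216 → c0 d8.
Outer input = (K'⊕opad) ∥ inner = 38 e7 5c 5c 5c 5c 5c ∥ c0 d8.
Outer hash (tag): even-index sum = 548 mod 256 = 36; odd-index sum = 607 mod 256 = 95 → 24 5f.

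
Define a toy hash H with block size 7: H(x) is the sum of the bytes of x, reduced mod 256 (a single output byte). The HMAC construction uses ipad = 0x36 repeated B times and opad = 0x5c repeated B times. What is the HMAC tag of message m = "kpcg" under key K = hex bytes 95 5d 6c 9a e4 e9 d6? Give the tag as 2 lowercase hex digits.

01

Key hex bytes 95 5d 6c 9a e4 e9 d6 is exactly B = 7 bytes: K' = 95 5d 6c 9a e4 e9 d6.
K' ⊕ ipad = a3 6b 5a ac d2 df e0.  K' ⊕ opad = c9 01 30 c6 b8 b5 8a.
Inner input = (K'⊕ipad) ∥ m = a3 6b 5a ac d2 df e0 ∥ 6b 70 63 67.
Inner hash: sum = 163+107+90+172+210+223+224+107+112+99+103 = 1610; mod 256 = 74 → 4a.
Outer input = (K'⊕opad) ∥ inner = c9 01 30 c6 b8 b5 8a ∥ 4a.
Outer hash (tag): sum = 201+1+48+198+184+181+138+74 = 1025; mod 256 = 1 → 01.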